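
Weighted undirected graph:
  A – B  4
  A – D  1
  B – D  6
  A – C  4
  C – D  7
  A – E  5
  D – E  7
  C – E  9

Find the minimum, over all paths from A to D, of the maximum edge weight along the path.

1

Some routes from A to D:
A→D: max(1) = 1
A→B→D: max(4, 6) = 6
A→C→D: max(4, 7) = 7
Smallest bottleneck: 1.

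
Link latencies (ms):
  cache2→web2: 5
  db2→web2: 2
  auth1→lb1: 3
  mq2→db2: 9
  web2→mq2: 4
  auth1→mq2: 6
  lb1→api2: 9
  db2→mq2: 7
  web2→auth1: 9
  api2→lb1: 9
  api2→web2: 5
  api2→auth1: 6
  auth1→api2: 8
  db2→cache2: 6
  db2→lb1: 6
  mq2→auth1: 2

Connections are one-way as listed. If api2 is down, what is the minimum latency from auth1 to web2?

Routes from auth1 to web2 avoiding api2:
auth1→mq2→db2→cache2→web2: 6 + 9 + 6 + 5 = 26
auth1→mq2→db2→web2: 6 + 9 + 2 = 17
Shortest: 17 ms.

17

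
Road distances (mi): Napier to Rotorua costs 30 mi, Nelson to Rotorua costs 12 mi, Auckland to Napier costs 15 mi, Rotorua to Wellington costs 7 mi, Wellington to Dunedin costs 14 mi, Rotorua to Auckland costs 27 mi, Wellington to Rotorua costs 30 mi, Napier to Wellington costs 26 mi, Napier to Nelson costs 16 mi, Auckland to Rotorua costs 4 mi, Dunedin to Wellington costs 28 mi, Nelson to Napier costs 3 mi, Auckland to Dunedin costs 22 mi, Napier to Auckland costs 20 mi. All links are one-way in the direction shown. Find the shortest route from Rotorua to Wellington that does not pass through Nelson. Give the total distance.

7

Routes from Rotorua to Wellington avoiding Nelson:
Rotorua → Wellington: 7
Rotorua → Auckland → Dunedin → Wellington: 27 + 22 + 28 = 77
Rotorua → Auckland → Napier → Wellington: 27 + 15 + 26 = 68
Best route has total 7 mi.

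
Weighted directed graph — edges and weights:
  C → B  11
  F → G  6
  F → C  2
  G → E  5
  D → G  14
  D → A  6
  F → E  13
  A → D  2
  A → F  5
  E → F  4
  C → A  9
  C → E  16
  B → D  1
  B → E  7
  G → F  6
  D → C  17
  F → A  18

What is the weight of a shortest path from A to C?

7

Candidate routes:
A-D-C: 2 + 17 = 19
A-D-G-E-F-C: 2 + 14 + 5 + 4 + 2 = 27
A-D-G-F-C: 2 + 14 + 6 + 2 = 24
A-F-C: 5 + 2 = 7
The minimum is 7.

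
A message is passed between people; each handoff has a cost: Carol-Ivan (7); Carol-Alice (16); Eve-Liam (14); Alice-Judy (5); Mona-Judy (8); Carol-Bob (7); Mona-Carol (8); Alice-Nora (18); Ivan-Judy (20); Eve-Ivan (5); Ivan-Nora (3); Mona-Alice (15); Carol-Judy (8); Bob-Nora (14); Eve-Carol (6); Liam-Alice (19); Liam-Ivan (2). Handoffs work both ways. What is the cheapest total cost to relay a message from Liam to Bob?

16

Checking several routes:
Liam→Ivan→Nora→Bob: 2 + 3 + 14 = 19
Liam→Ivan→Carol→Bob: 2 + 7 + 7 = 16
Liam→Ivan→Eve→Carol→Bob: 2 + 5 + 6 + 7 = 20
The minimum is 16.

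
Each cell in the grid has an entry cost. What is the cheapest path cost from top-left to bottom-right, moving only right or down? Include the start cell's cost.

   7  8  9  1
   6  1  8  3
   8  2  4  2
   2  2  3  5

26

Best path: r0c0 r1c0 r1c1 r2c1 r3c1 r3c2 r3c3
Cost: 7 + 6 + 1 + 2 + 2 + 3 + 5 = 26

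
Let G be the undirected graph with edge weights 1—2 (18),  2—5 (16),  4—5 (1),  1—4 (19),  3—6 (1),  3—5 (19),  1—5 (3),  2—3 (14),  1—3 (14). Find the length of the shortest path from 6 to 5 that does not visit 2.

18

Routes from 6 to 5 avoiding 2:
6 - 3 - 1 - 5: 1 + 14 + 3 = 18
6 - 3 - 5: 1 + 19 = 20
6 - 3 - 1 - 4 - 5: 1 + 14 + 19 + 1 = 35
The minimum is 18.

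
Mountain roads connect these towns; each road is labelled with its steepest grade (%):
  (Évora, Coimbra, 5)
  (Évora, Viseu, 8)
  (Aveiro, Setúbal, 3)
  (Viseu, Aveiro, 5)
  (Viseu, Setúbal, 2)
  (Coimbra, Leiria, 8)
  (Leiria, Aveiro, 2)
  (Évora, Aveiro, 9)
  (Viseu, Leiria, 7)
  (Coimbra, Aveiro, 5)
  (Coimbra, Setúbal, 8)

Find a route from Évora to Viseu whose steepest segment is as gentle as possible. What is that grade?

5

Some routes from Évora to Viseu:
Évora -> Coimbra -> Aveiro -> Leiria -> Viseu: max(5, 5, 2, 7) = 7
Évora -> Coimbra -> Aveiro -> Viseu: max(5, 5, 5) = 5
Évora -> Coimbra -> Aveiro -> Setúbal -> Viseu: max(5, 5, 3, 2) = 5
Évora -> Coimbra -> Leiria -> Aveiro -> Setúbal -> Viseu: max(5, 8, 2, 3, 2) = 8
Best route has worst link 5%.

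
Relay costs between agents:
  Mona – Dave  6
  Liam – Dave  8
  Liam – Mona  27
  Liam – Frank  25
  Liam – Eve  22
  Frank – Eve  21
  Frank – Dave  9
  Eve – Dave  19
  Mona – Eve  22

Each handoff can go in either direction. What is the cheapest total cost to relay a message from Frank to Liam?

17

Checking several routes:
Frank-Liam: 25
Frank-Dave-Liam: 9 + 8 = 17
Frank-Dave-Mona-Liam: 9 + 6 + 27 = 42
Shortest: 17.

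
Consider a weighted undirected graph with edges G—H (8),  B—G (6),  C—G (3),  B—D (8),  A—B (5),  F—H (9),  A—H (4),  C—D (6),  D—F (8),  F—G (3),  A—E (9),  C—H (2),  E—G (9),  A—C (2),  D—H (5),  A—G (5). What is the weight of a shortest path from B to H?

9

Some routes from B to H:
B → G → C → H: 6 + 3 + 2 = 11
B → G → H: 6 + 8 = 14
B → A → H: 5 + 4 = 9
B → A → C → H: 5 + 2 + 2 = 9
B → D → H: 8 + 5 = 13
Best route has total 9.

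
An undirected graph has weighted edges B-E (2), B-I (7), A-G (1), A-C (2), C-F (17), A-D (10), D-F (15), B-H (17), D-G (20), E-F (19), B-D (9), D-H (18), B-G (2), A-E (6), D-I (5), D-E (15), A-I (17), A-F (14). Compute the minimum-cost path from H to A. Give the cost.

A few of the H→A routes:
H - D - I - B - G - A: 18 + 5 + 7 + 2 + 1 = 33
H - D - B - G - A: 18 + 9 + 2 + 1 = 30
H - B - G - A: 17 + 2 + 1 = 20
H - B - E - A: 17 + 2 + 6 = 25
H - D - A: 18 + 10 = 28
Best route has total 20.

20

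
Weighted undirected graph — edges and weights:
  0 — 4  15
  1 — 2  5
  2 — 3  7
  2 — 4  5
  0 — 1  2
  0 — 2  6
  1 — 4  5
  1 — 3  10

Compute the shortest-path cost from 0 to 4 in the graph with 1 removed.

Paths from 0 to 4 avoiding 1:
0-2-4: 6 + 5 = 11
0-4: 15
The minimum is 11.

11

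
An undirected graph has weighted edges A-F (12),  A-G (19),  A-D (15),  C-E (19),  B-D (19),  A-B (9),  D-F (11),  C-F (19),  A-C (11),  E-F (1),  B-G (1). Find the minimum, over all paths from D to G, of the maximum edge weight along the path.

12

A few of the D→G routes:
D→B→G: max(19, 1) = 19
D→A→B→G: max(15, 9, 1) = 15
D→B→A→G: max(19, 9, 19) = 19
D→F→A→B→G: max(11, 12, 9, 1) = 12
The minimum achievable maximum is 12.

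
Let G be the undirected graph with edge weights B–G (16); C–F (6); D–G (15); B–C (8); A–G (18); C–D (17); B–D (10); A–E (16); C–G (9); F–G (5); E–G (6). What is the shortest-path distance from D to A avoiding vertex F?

33

A few of the D→A routes:
D - C - G - A: 17 + 9 + 18 = 44
D - G - A: 15 + 18 = 33
D - G - E - A: 15 + 6 + 16 = 37
Shortest: 33.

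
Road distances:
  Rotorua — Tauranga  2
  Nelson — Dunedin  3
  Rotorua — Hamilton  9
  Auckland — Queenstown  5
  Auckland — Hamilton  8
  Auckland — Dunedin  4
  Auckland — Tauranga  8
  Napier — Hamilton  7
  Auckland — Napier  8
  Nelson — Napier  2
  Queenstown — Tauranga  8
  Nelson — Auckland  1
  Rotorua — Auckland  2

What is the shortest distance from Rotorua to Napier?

Some routes from Rotorua to Napier:
Rotorua→Auckland→Dunedin→Nelson→Napier: 2 + 4 + 3 + 2 = 11
Rotorua→Auckland→Nelson→Napier: 2 + 1 + 2 = 5
Rotorua→Auckland→Napier: 2 + 8 = 10
Rotorua→Tauranga→Auckland→Nelson→Napier: 2 + 8 + 1 + 2 = 13
Best route has total 5.

5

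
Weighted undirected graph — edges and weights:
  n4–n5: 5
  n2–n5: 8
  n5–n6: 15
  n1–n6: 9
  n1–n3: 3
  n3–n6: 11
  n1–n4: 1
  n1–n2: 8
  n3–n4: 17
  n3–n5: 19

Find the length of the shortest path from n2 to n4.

9

Some routes from n2 to n4:
n2 → n1 → n4: 8 + 1 = 9
n2 → n5 → n4: 8 + 5 = 13
n2 → n1 → n3 → n4: 8 + 3 + 17 = 28
n2 → n5 → n3 → n1 → n4: 8 + 19 + 3 + 1 = 31
Shortest: 9.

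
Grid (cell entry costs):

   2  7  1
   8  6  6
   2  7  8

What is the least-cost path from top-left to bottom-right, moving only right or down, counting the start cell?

24

Path (0,0) -> (0,1) -> (0,2) -> (1,2) -> (2,2): 2 + 7 + 1 + 6 + 8 = 24.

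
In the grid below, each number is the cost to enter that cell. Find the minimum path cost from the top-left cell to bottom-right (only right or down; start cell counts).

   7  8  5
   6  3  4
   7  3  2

21

Path (0,0)→(1,0)→(1,1)→(2,1)→(2,2): 7 + 6 + 3 + 3 + 2 = 21.
(Top row then right column would cost 26.)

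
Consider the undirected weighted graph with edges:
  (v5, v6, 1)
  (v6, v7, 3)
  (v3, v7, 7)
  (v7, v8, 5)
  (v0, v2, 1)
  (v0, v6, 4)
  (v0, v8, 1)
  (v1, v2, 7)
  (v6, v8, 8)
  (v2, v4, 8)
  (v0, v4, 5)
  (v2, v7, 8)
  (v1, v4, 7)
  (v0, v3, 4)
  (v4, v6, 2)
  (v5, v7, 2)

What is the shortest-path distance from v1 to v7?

12

Checking several routes:
v1 -> v4 -> v6 -> v7: 7 + 2 + 3 = 12
v1 -> v4 -> v6 -> v5 -> v7: 7 + 2 + 1 + 2 = 12
v1 -> v2 -> v0 -> v6 -> v7: 7 + 1 + 4 + 3 = 15
v1 -> v2 -> v0 -> v8 -> v7: 7 + 1 + 1 + 5 = 14
Best route has total 12.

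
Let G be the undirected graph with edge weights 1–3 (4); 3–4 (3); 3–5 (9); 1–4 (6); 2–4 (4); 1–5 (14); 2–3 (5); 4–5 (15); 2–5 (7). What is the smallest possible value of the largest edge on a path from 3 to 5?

7

Some routes from 3 to 5:
3 → 1 → 5: max(4, 14) = 14
3 → 2 → 5: max(5, 7) = 7
3 → 1 → 4 → 2 → 5: max(4, 6, 4, 7) = 7
3 → 4 → 2 → 5: max(3, 4, 7) = 7
3 → 5: max(9) = 9
Best route has worst link 7.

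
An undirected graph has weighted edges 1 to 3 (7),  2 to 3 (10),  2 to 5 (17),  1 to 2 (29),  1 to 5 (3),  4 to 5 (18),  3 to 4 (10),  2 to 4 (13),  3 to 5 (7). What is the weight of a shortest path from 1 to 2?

17

A few of the 1→2 routes:
1-3-5-2: 7 + 7 + 17 = 31
1-3-2: 7 + 10 = 17
1-3-4-2: 7 + 10 + 13 = 30
1-5-3-2: 3 + 7 + 10 = 20
1-5-2: 3 + 17 = 20
1-2: 29
The minimum is 17.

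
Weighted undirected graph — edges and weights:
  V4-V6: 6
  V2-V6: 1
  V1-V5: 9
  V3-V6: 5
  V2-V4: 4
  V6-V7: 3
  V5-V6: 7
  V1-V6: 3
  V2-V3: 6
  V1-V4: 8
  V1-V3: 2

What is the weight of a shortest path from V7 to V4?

A few of the V7→V4 routes:
V7 -> V6 -> V1 -> V4: 3 + 3 + 8 = 14
V7 -> V6 -> V3 -> V1 -> V4: 3 + 5 + 2 + 8 = 18
V7 -> V6 -> V3 -> V2 -> V4: 3 + 5 + 6 + 4 = 18
V7 -> V6 -> V4: 3 + 6 = 9
V7 -> V6 -> V1 -> V3 -> V2 -> V4: 3 + 3 + 2 + 6 + 4 = 18
V7 -> V6 -> V2 -> V4: 3 + 1 + 4 = 8
The minimum is 8.

8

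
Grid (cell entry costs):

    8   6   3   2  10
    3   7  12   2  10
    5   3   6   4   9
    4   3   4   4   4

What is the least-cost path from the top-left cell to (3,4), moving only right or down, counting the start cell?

33

Cheapest: r0c0 → r0c1 → r0c2 → r0c3 → r1c3 → r2c3 → r3c3 → r3c4
  8 + 6 + 3 + 2 + 2 + 4 + 4 + 4 = 33
(Top row then right column would cost 52.)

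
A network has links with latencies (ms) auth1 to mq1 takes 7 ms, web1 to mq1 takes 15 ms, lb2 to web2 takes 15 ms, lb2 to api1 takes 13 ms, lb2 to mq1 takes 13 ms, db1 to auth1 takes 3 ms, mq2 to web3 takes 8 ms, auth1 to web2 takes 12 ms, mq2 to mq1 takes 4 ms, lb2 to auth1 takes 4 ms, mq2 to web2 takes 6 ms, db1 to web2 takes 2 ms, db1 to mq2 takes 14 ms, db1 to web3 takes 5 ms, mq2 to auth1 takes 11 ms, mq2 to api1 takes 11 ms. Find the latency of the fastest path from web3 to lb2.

12

Some routes from web3 to lb2:
web3 → db1 → web2 → lb2: 5 + 2 + 15 = 22
web3 → mq2 → mq1 → auth1 → lb2: 8 + 4 + 7 + 4 = 23
web3 → mq2 → web2 → db1 → auth1 → lb2: 8 + 6 + 2 + 3 + 4 = 23
web3 → db1 → auth1 → lb2: 5 + 3 + 4 = 12
web3 → mq2 → auth1 → lb2: 8 + 11 + 4 = 23
Best route has total 12 ms.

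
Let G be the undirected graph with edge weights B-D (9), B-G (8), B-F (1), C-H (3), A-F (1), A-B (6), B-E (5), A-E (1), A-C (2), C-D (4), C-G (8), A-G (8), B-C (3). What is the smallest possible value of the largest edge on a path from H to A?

3

Checking several routes:
H - C - B - F - A: max(3, 3, 1, 1) = 3
H - C - A: max(3, 2) = 3
H - C - B - A: max(3, 3, 6) = 6
H - C - B - E - A: max(3, 3, 5, 1) = 5
The minimum achievable maximum is 3.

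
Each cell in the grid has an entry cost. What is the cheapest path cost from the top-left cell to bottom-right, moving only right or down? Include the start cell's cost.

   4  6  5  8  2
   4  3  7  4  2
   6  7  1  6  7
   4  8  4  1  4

One optimal route is [0,0] -> [1,0] -> [1,1] -> [1,2] -> [2,2] -> [3,2] -> [3,3] -> [3,4].
Its cost is 4 + 4 + 3 + 7 + 1 + 4 + 1 + 4 = 28.

28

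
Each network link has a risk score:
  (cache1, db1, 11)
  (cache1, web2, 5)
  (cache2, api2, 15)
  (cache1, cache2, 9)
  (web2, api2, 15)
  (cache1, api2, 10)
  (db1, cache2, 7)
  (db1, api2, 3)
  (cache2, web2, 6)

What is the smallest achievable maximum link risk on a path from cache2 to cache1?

6

Some routes from cache2 to cache1:
cache2 → db1 → api2 → cache1: max(7, 3, 10) = 10
cache2 → api2 → cache1: max(15, 10) = 15
cache2 → cache1: max(9) = 9
cache2 → db1 → cache1: max(7, 11) = 11
cache2 → web2 → cache1: max(6, 5) = 6
cache2 → api2 → db1 → cache1: max(15, 3, 11) = 15
Best route has worst link 6.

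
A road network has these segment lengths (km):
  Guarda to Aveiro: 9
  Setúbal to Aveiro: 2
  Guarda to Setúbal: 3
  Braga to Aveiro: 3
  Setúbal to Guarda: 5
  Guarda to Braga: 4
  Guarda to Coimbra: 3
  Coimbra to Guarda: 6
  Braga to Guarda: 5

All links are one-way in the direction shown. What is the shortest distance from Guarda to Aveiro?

Routes from Guarda to Aveiro:
Guarda-Aveiro: 9
Guarda-Setúbal-Aveiro: 3 + 2 = 5
Guarda-Braga-Aveiro: 4 + 3 = 7
Shortest: 5 km.

5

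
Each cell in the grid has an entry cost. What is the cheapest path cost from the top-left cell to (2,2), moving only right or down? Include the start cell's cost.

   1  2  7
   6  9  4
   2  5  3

Cheapest: [0,0] → [0,1] → [0,2] → [1,2] → [2,2]
  1 + 2 + 7 + 4 + 3 = 17

17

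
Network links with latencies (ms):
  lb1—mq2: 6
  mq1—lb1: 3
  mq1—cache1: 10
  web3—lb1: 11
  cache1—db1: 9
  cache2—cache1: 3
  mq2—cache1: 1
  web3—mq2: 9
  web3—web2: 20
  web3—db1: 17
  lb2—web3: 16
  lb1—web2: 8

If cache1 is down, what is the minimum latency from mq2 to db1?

Routes from mq2 to db1 avoiding cache1:
mq2 - web3 - db1: 9 + 17 = 26
mq2 - lb1 - web3 - db1: 6 + 11 + 17 = 34
mq2 - lb1 - web2 - web3 - db1: 6 + 8 + 20 + 17 = 51
Best route has total 26 ms.

26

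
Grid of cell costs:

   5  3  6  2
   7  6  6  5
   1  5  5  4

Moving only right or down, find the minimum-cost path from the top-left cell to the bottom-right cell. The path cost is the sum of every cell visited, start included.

Take (0,0)→(0,1)→(0,2)→(0,3)→(1,3)→(2,3) for a total of 5 + 3 + 6 + 2 + 5 + 4 = 25.

25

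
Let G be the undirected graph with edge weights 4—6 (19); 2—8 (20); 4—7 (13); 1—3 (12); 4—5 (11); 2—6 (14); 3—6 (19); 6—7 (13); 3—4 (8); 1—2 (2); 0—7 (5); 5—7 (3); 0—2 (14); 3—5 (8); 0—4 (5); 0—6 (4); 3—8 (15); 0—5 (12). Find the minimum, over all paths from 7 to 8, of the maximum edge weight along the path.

15

A few of the 7→8 routes:
7 -> 0 -> 5 -> 4 -> 3 -> 8: max(5, 12, 11, 8, 15) = 15
7 -> 0 -> 5 -> 3 -> 8: max(5, 12, 8, 15) = 15
7 -> 0 -> 6 -> 2 -> 1 -> 3 -> 8: max(5, 4, 14, 2, 12, 15) = 15
7 -> 0 -> 2 -> 1 -> 3 -> 8: max(5, 14, 2, 12, 15) = 15
Best route has worst link 15.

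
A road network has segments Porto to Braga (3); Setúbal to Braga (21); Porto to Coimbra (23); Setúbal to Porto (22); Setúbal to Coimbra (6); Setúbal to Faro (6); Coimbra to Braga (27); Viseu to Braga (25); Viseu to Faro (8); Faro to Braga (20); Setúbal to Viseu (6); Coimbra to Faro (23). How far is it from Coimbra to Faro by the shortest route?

Some routes from Coimbra to Faro:
Coimbra→Faro: 23
Coimbra→Porto→Braga→Faro: 23 + 3 + 20 = 46
Coimbra→Braga→Faro: 27 + 20 = 47
Coimbra→Setúbal→Viseu→Faro: 6 + 6 + 8 = 20
Coimbra→Setúbal→Faro: 6 + 6 = 12
Coimbra→Setúbal→Braga→Faro: 6 + 21 + 20 = 47
Best route has total 12.

12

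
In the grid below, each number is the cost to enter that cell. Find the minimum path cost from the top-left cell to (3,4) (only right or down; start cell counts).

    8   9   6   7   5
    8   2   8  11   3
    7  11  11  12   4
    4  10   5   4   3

45

One optimal route is r0c0 → r0c1 → r0c2 → r0c3 → r0c4 → r1c4 → r2c4 → r3c4.
Its cost is 8 + 9 + 6 + 7 + 5 + 3 + 4 + 3 = 45.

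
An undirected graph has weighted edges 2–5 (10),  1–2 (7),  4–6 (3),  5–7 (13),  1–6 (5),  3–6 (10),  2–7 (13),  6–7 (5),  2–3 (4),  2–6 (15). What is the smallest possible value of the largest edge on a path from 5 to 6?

10

Some routes from 5 to 6:
5 - 2 - 1 - 6: max(10, 7, 5) = 10
5 - 7 - 2 - 1 - 6: max(13, 13, 7, 5) = 13
5 - 7 - 2 - 3 - 6: max(13, 13, 4, 10) = 13
5 - 2 - 3 - 6: max(10, 4, 10) = 10
Best route has worst link 10.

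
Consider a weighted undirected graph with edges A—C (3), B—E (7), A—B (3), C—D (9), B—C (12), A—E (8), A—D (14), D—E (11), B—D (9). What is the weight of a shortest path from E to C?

11

A few of the E→C routes:
E-B-A-C: 7 + 3 + 3 = 13
E-A-B-C: 8 + 3 + 12 = 23
E-B-D-C: 7 + 9 + 9 = 25
E-D-C: 11 + 9 = 20
E-B-C: 7 + 12 = 19
E-A-C: 8 + 3 = 11
Best route has total 11.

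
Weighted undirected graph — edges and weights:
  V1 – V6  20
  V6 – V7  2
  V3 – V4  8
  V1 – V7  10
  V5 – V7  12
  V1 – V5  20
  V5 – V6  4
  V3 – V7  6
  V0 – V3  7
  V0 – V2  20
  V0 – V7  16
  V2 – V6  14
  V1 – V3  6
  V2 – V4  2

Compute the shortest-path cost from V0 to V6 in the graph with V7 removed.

Routes from V0 to V6 avoiding V7:
V0 -> V2 -> V6: 20 + 14 = 34
V0 -> V3 -> V1 -> V5 -> V6: 7 + 6 + 20 + 4 = 37
V0 -> V3 -> V1 -> V6: 7 + 6 + 20 = 33
V0 -> V2 -> V4 -> V3 -> V1 -> V5 -> V6: 20 + 2 + 8 + 6 + 20 + 4 = 60
V0 -> V2 -> V4 -> V3 -> V1 -> V6: 20 + 2 + 8 + 6 + 20 = 56
V0 -> V3 -> V4 -> V2 -> V6: 7 + 8 + 2 + 14 = 31
Shortest: 31.

31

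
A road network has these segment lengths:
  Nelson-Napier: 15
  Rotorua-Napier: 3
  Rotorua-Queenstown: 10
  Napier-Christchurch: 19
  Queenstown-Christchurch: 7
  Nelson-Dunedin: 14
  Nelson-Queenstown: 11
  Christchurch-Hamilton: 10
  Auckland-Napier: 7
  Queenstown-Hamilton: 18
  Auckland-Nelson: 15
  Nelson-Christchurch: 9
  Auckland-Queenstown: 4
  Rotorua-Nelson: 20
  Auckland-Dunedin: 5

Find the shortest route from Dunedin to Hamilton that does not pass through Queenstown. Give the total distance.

Checking several routes:
Dunedin - Auckland - Nelson - Christchurch - Hamilton: 5 + 15 + 9 + 10 = 39
Dunedin - Nelson - Christchurch - Hamilton: 14 + 9 + 10 = 33
Dunedin - Auckland - Napier - Nelson - Christchurch - Hamilton: 5 + 7 + 15 + 9 + 10 = 46
Dunedin - Auckland - Napier - Christchurch - Hamilton: 5 + 7 + 19 + 10 = 41
Shortest: 33.

33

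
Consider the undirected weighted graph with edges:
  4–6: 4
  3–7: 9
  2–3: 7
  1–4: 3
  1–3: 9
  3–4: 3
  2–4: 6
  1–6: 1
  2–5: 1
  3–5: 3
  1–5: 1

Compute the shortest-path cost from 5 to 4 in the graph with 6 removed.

Comparing a few candidate routes:
5 -> 3 -> 4: 3 + 3 = 6
5 -> 2 -> 4: 1 + 6 = 7
5 -> 1 -> 4: 1 + 3 = 4
The minimum is 4.

4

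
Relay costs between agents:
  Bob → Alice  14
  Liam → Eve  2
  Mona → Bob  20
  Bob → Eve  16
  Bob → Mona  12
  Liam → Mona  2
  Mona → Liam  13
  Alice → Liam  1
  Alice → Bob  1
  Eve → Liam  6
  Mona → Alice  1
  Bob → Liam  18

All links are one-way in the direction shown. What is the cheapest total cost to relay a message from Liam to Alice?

Candidate routes:
Liam-Mona-Bob-Alice: 2 + 20 + 14 = 36
Liam-Mona-Alice: 2 + 1 = 3
Best route has total 3.

3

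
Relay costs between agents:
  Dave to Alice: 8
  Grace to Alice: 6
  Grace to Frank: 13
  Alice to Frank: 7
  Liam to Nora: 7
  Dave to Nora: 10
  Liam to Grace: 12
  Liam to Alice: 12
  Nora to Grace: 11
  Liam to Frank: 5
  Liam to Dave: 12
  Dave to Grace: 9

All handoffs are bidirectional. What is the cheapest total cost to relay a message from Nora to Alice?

Some routes from Nora to Alice:
Nora→Dave→Alice: 10 + 8 = 18
Nora→Liam→Alice: 7 + 12 = 19
Nora→Grace→Alice: 11 + 6 = 17
Nora→Liam→Frank→Alice: 7 + 5 + 7 = 19
Best route has total 17.

17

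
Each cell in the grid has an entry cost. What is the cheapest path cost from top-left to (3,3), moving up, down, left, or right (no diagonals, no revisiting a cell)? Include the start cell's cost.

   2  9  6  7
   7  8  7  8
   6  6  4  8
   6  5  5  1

31

Path r0c0 -> r1c0 -> r2c0 -> r2c1 -> r2c2 -> r3c2 -> r3c3: 2 + 7 + 6 + 6 + 4 + 5 + 1 = 31.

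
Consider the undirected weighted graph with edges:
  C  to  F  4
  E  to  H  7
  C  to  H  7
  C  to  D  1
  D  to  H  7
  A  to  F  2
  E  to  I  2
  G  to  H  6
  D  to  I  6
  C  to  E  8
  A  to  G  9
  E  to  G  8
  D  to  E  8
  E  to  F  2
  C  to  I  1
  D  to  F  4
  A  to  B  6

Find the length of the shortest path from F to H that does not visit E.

11

Checking several routes:
F - D - I - C - H: 4 + 6 + 1 + 7 = 18
F - C - H: 4 + 7 = 11
F - A - G - H: 2 + 9 + 6 = 17
F - D - H: 4 + 7 = 11
F - D - C - H: 4 + 1 + 7 = 12
F - C - D - H: 4 + 1 + 7 = 12
Shortest: 11.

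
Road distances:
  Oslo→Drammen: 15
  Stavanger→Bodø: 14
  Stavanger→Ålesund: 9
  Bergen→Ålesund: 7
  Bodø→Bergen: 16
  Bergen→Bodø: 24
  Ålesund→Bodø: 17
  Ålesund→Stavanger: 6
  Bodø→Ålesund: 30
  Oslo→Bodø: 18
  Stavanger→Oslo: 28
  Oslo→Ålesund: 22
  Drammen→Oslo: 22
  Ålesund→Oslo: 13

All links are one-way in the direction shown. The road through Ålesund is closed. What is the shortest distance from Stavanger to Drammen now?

Routes from Stavanger to Drammen avoiding Ålesund:
Stavanger-Oslo-Drammen: 28 + 15 = 43
Shortest: 43.

43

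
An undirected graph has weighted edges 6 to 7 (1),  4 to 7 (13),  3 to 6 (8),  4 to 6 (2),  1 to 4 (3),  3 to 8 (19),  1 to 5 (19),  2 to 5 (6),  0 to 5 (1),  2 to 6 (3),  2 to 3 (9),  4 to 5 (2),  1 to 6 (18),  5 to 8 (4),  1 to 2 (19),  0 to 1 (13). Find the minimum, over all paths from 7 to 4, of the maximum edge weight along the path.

2

Some routes from 7 to 4:
7 → 6 → 3 → 2 → 5 → 4: max(1, 8, 9, 6, 2) = 9
7 → 6 → 4: max(1, 2) = 2
7 → 6 → 2 → 5 → 4: max(1, 3, 6, 2) = 6
7 → 4: max(13) = 13
The minimum achievable maximum is 2.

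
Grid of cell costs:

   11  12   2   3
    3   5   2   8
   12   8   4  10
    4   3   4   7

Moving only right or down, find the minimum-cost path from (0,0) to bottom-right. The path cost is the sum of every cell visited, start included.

Take r0c0 -> r1c0 -> r1c1 -> r1c2 -> r2c2 -> r3c2 -> r3c3 for a total of 11 + 3 + 5 + 2 + 4 + 4 + 7 = 36.
(Top row then right column would cost 53.)

36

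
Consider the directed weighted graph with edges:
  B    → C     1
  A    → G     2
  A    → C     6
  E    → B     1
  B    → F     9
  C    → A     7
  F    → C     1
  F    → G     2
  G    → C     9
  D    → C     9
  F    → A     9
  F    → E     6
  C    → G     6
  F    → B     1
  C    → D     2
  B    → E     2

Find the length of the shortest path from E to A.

Routes from E to A:
E -> B -> F -> G -> C -> A: 1 + 9 + 2 + 9 + 7 = 28
E -> B -> F -> A: 1 + 9 + 9 = 19
E -> B -> F -> C -> A: 1 + 9 + 1 + 7 = 18
E -> B -> C -> A: 1 + 1 + 7 = 9
Best route has total 9.

9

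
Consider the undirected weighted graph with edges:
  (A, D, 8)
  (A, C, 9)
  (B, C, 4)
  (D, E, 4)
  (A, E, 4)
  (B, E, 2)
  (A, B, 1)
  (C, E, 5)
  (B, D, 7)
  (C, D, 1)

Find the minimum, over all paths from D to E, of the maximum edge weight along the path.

Comparing a few candidate routes:
D→C→E: max(1, 5) = 5
D→B→C→E: max(7, 4, 5) = 7
D→B→A→E: max(7, 1, 4) = 7
D→E: max(4) = 4
D→C→B→E: max(1, 4, 2) = 4
D→C→B→A→E: max(1, 4, 1, 4) = 4
Smallest bottleneck: 4.

4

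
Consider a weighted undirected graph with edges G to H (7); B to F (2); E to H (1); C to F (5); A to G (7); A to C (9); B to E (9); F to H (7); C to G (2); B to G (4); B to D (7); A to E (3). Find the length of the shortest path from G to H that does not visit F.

7

Routes from G to H avoiding F:
G → B → E → H: 4 + 9 + 1 = 14
G → A → E → H: 7 + 3 + 1 = 11
G → H: 7
G → C → A → E → H: 2 + 9 + 3 + 1 = 15
Shortest: 7.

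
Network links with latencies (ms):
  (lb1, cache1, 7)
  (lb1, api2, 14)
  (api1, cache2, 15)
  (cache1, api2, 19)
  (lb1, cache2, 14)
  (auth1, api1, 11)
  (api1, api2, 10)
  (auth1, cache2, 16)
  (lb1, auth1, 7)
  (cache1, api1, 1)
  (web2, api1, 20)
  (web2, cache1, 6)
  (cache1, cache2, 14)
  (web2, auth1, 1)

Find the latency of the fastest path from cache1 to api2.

11

Checking several routes:
cache1-api1-api2: 1 + 10 = 11
cache1-web2-auth1-lb1-api2: 6 + 1 + 7 + 14 = 28
cache1-lb1-api2: 7 + 14 = 21
cache1-api2: 19
Shortest: 11 ms.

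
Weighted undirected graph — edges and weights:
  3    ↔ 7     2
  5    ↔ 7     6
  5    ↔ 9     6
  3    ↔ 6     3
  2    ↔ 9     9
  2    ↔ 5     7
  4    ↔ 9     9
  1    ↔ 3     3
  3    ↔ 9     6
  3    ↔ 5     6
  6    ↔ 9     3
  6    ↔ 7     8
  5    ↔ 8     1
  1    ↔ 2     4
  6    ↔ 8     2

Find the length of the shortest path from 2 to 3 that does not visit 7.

A few of the 2→3 routes:
2 - 9 - 3: 9 + 6 = 15
2 - 9 - 6 - 3: 9 + 3 + 3 = 15
2 - 1 - 3: 4 + 3 = 7
2 - 5 - 8 - 6 - 3: 7 + 1 + 2 + 3 = 13
2 - 5 - 8 - 6 - 9 - 3: 7 + 1 + 2 + 3 + 6 = 19
2 - 5 - 3: 7 + 6 = 13
Shortest: 7.

7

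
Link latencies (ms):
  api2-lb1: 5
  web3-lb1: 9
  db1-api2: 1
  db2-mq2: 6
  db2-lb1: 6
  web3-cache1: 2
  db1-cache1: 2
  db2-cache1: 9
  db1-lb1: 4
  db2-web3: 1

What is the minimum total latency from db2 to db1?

5

Comparing a few candidate routes:
db2→cache1→db1: 9 + 2 = 11
db2→web3→cache1→db1: 1 + 2 + 2 = 5
db2→lb1→api2→db1: 6 + 5 + 1 = 12
db2→lb1→db1: 6 + 4 = 10
The minimum is 5 ms.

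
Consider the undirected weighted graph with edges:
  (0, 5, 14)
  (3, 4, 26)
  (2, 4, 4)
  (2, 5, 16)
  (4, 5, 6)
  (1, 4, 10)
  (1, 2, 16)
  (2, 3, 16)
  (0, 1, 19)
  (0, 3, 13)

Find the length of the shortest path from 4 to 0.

20

Comparing a few candidate routes:
4-2-3-0: 4 + 16 + 13 = 33
4-2-5-0: 4 + 16 + 14 = 34
4-3-0: 26 + 13 = 39
4-1-0: 10 + 19 = 29
4-2-1-0: 4 + 16 + 19 = 39
4-5-0: 6 + 14 = 20
Shortest: 20.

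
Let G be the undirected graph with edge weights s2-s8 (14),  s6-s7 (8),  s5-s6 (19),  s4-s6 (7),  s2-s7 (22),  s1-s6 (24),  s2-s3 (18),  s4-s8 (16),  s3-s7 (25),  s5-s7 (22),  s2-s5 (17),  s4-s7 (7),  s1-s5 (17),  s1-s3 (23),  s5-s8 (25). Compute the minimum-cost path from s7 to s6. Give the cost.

Comparing a few candidate routes:
s7-s6: 8
s7-s4-s6: 7 + 7 = 14
s7-s5-s6: 22 + 19 = 41
Best route has total 8.

8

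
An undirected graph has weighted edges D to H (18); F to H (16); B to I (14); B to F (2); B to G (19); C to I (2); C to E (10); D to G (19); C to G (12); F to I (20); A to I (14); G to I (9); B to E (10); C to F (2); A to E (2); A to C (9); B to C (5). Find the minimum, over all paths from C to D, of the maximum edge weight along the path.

Checking several routes:
C -> A -> E -> B -> F -> H -> D: max(9, 2, 10, 2, 16, 18) = 18
C -> I -> B -> F -> H -> D: max(2, 14, 2, 16, 18) = 18
C -> A -> I -> B -> F -> H -> D: max(9, 14, 14, 2, 16, 18) = 18
C -> I -> A -> E -> B -> F -> H -> D: max(2, 14, 2, 10, 2, 16, 18) = 18
Best route has worst link 18.

18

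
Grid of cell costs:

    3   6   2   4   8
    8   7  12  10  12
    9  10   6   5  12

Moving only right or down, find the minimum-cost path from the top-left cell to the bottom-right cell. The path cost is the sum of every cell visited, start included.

42

One optimal route is r0c0 -> r0c1 -> r0c2 -> r0c3 -> r1c3 -> r2c3 -> r2c4.
Its cost is 3 + 6 + 2 + 4 + 10 + 5 + 12 = 42.
For comparison, the top-then-right route costs 47.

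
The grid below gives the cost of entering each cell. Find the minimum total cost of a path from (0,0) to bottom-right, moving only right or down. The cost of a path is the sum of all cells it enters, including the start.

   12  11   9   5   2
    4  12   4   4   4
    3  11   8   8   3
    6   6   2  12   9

52

Best path: r0c0 → r1c0 → r1c1 → r1c2 → r1c3 → r1c4 → r2c4 → r3c4
Cost: 12 + 4 + 12 + 4 + 4 + 4 + 3 + 9 = 52
(Top row then right column would cost 55.)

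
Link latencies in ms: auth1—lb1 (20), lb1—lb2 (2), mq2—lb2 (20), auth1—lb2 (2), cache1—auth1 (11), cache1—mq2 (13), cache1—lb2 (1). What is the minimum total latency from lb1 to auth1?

4

Paths from lb1 to auth1:
lb1-lb2-mq2-cache1-auth1: 2 + 20 + 13 + 11 = 46
lb1-auth1: 20
lb1-lb2-auth1: 2 + 2 = 4
lb1-lb2-cache1-auth1: 2 + 1 + 11 = 14
The minimum is 4 ms.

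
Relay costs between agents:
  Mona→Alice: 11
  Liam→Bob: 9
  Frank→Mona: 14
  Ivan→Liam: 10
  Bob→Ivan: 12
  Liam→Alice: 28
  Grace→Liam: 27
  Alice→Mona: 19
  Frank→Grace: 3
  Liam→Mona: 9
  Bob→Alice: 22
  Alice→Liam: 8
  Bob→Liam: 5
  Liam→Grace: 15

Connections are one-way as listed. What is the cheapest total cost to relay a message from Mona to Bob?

28

Routes from Mona to Bob:
Mona→Alice→Liam→Bob: 11 + 8 + 9 = 28
Shortest: 28.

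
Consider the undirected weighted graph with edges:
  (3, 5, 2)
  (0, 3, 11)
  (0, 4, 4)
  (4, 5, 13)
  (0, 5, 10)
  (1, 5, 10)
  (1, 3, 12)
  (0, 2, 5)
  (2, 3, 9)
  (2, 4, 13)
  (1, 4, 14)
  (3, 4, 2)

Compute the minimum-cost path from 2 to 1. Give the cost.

Checking several routes:
2 → 0 → 4 → 3 → 5 → 1: 5 + 4 + 2 + 2 + 10 = 23
2 → 3 → 1: 9 + 12 = 21
2 → 0 → 4 → 3 → 1: 5 + 4 + 2 + 12 = 23
2 → 0 → 4 → 1: 5 + 4 + 14 = 23
2 → 3 → 5 → 1: 9 + 2 + 10 = 21
Best route has total 21.

21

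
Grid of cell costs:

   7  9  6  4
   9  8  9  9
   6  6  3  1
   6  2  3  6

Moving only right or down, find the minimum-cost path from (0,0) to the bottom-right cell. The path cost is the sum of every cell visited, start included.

Take [0,0] -> [1,0] -> [2,0] -> [2,1] -> [2,2] -> [2,3] -> [3,3] for a total of 7 + 9 + 6 + 6 + 3 + 1 + 6 = 38.
(Top row then right column would cost 42.)

38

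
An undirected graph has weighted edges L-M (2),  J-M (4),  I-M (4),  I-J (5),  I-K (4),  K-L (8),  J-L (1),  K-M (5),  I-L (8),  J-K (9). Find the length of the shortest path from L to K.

Comparing a few candidate routes:
L → J → K: 1 + 9 = 10
L → M → K: 2 + 5 = 7
L → K: 8
Shortest: 7.

7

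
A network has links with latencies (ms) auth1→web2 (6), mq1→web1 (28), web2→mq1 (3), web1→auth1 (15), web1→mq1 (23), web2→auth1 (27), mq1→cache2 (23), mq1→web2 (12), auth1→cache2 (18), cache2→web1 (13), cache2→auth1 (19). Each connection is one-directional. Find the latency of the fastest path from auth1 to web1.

31

Routes from auth1 to web1:
auth1→web2→mq1→web1: 6 + 3 + 28 = 37
auth1→cache2→web1: 18 + 13 = 31
auth1→web2→mq1→cache2→web1: 6 + 3 + 23 + 13 = 45
Shortest: 31 ms.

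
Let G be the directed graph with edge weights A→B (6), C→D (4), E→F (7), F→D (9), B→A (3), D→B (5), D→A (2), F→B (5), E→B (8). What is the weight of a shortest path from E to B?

8

Paths from E to B:
E→F→D→A→B: 7 + 9 + 2 + 6 = 24
E→B: 8
E→F→B: 7 + 5 = 12
E→F→D→B: 7 + 9 + 5 = 21
Best route has total 8.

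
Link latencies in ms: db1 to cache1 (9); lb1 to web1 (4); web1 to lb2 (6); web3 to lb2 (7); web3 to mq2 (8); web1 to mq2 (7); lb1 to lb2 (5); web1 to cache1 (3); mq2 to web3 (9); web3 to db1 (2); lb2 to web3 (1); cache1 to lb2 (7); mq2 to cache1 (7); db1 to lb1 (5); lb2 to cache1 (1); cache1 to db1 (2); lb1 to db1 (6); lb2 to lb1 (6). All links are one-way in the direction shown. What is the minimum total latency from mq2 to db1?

9

Comparing a few candidate routes:
mq2 - cache1 - db1: 7 + 2 = 9
mq2 - web3 - db1: 9 + 2 = 11
mq2 - web3 - lb2 - lb1 - db1: 9 + 7 + 6 + 6 = 28
mq2 - cache1 - lb2 - lb1 - db1: 7 + 7 + 6 + 6 = 26
mq2 - cache1 - lb2 - web3 - db1: 7 + 7 + 1 + 2 = 17
mq2 - web3 - lb2 - cache1 - db1: 9 + 7 + 1 + 2 = 19
The minimum is 9 ms.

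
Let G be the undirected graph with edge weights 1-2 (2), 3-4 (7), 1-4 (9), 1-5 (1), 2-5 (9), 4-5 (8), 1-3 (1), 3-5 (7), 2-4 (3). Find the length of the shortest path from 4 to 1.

A few of the 4→1 routes:
4 -> 3 -> 1: 7 + 1 = 8
4 -> 2 -> 1: 3 + 2 = 5
4 -> 2 -> 5 -> 1: 3 + 9 + 1 = 13
4 -> 5 -> 1: 8 + 1 = 9
4 -> 1: 9
Shortest: 5.

5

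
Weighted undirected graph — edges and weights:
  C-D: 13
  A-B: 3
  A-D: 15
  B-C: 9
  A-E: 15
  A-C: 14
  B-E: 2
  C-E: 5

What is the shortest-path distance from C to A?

Checking several routes:
C→B→A: 9 + 3 = 12
C→E→B→A: 5 + 2 + 3 = 10
C→A: 14
Shortest: 10.

10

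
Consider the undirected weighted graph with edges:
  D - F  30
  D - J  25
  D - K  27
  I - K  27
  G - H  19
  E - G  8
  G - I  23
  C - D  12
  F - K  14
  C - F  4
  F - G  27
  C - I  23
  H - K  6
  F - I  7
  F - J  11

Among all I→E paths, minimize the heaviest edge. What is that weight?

A few of the I→E routes:
I → G → E: max(23, 8) = 23
I → C → D → J → F → K → H → G → E: max(23, 12, 25, 11, 14, 6, 19, 8) = 25
I → F → K → H → G → E: max(7, 14, 6, 19, 8) = 19
I → C → F → K → H → G → E: max(23, 4, 14, 6, 19, 8) = 23
The minimum achievable maximum is 19.

19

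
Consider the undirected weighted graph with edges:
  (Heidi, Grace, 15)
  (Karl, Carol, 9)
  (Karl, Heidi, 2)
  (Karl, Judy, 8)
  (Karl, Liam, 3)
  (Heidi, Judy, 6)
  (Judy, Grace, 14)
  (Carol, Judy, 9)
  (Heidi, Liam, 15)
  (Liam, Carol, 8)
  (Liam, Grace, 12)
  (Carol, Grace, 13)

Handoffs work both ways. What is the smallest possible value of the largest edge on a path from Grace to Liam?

12

Checking several routes:
Grace - Liam: max(12) = 12
Grace - Carol - Karl - Liam: max(13, 9, 3) = 13
Grace - Carol - Liam: max(13, 8) = 13
Grace - Carol - Judy - Karl - Liam: max(13, 9, 8, 3) = 13
The minimum achievable maximum is 12.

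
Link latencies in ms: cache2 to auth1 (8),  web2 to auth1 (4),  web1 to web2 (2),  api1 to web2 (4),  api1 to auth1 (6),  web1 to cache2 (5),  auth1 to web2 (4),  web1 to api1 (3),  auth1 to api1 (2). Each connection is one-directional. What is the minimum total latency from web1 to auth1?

Routes from web1 to auth1:
web1→cache2→auth1: 5 + 8 = 13
web1→api1→auth1: 3 + 6 = 9
web1→api1→web2→auth1: 3 + 4 + 4 = 11
web1→web2→auth1: 2 + 4 = 6
Shortest: 6 ms.

6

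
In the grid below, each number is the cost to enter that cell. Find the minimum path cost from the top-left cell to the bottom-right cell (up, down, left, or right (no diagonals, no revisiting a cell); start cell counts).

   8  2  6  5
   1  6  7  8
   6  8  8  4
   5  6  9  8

41

Take (0,0) -> (0,1) -> (0,2) -> (0,3) -> (1,3) -> (2,3) -> (3,3) for a total of 8 + 2 + 6 + 5 + 8 + 4 + 8 = 41.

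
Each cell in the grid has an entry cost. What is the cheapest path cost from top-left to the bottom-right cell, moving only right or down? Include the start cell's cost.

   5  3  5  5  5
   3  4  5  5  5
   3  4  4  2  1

22

Best path: (0,0) -> (1,0) -> (2,0) -> (2,1) -> (2,2) -> (2,3) -> (2,4)
Cost: 5 + 3 + 3 + 4 + 4 + 2 + 1 = 22
For comparison, the top-then-right route costs 29.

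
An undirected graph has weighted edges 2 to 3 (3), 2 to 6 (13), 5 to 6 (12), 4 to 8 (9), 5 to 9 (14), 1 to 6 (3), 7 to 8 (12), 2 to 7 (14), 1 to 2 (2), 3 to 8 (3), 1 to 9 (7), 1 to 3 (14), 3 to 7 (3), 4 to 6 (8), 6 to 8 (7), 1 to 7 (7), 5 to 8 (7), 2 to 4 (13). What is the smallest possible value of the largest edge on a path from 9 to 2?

7

Comparing a few candidate routes:
9 -> 1 -> 6 -> 4 -> 8 -> 7 -> 3 -> 2: max(7, 3, 8, 9, 12, 3, 3) = 12
9 -> 1 -> 7 -> 3 -> 2: max(7, 7, 3, 3) = 7
9 -> 1 -> 6 -> 8 -> 3 -> 2: max(7, 3, 7, 3, 3) = 7
9 -> 1 -> 2: max(7, 2) = 7
9 -> 1 -> 6 -> 4 -> 8 -> 3 -> 2: max(7, 3, 8, 9, 3, 3) = 9
The minimum achievable maximum is 7.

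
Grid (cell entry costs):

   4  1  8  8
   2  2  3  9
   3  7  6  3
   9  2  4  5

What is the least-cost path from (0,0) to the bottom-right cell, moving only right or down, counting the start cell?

Path [0,0]→[0,1]→[1,1]→[1,2]→[2,2]→[2,3]→[3,3]: 4 + 1 + 2 + 3 + 6 + 3 + 5 = 24.

24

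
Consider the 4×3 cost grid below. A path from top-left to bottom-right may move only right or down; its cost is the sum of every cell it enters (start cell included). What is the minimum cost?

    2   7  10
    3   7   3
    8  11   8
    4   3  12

One optimal route is r0c0→r1c0→r2c0→r3c0→r3c1→r3c2.
Its cost is 2 + 3 + 8 + 4 + 3 + 12 = 32.

32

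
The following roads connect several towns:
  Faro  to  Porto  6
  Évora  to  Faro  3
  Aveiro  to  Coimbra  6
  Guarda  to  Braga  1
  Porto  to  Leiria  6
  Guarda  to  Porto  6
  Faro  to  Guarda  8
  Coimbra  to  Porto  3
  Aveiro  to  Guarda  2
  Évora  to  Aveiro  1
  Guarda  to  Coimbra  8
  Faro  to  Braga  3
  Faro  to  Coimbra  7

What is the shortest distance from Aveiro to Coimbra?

6

A few of the Aveiro→Coimbra routes:
Aveiro - Coimbra: 6
Aveiro - Guarda - Coimbra: 2 + 8 = 10
Aveiro - Guarda - Porto - Coimbra: 2 + 6 + 3 = 11
Aveiro - Évora - Faro - Coimbra: 1 + 3 + 7 = 11
Aveiro - Guarda - Braga - Faro - Coimbra: 2 + 1 + 3 + 7 = 13
Aveiro - Évora - Faro - Porto - Coimbra: 1 + 3 + 6 + 3 = 13
Best route has total 6.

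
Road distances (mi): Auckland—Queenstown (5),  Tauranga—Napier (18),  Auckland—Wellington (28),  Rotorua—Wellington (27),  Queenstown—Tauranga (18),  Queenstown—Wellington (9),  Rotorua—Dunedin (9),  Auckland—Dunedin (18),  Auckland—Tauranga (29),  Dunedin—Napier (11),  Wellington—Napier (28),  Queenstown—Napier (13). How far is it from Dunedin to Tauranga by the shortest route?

29

Checking several routes:
Dunedin - Napier - Queenstown - Tauranga: 11 + 13 + 18 = 42
Dunedin - Napier - Tauranga: 11 + 18 = 29
Dunedin - Auckland - Queenstown - Tauranga: 18 + 5 + 18 = 41
Shortest: 29 mi.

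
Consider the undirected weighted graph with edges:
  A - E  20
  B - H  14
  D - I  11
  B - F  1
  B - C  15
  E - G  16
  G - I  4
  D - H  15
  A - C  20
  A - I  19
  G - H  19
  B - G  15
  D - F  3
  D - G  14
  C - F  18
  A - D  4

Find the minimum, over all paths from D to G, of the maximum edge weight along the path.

11

Comparing a few candidate routes:
D-G: max(14) = 14
D-H-B-G: max(15, 14, 15) = 15
D-F-B-G: max(3, 1, 15) = 15
D-I-G: max(11, 4) = 11
The minimum achievable maximum is 11.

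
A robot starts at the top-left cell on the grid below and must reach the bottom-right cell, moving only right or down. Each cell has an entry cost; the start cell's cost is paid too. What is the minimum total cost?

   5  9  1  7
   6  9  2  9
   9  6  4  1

22

Path r0c0 → r0c1 → r0c2 → r1c2 → r2c2 → r2c3: 5 + 9 + 1 + 2 + 4 + 1 = 22.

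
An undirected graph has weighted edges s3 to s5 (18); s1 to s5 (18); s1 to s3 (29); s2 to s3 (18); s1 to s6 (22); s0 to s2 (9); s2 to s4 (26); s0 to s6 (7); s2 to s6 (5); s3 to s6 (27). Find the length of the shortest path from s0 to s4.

35

A few of the s0→s4 routes:
s0-s2-s4: 9 + 26 = 35
s0-s6-s3-s2-s4: 7 + 27 + 18 + 26 = 78
s0-s6-s2-s4: 7 + 5 + 26 = 38
s0-s6-s1-s3-s2-s4: 7 + 22 + 29 + 18 + 26 = 102
Shortest: 35.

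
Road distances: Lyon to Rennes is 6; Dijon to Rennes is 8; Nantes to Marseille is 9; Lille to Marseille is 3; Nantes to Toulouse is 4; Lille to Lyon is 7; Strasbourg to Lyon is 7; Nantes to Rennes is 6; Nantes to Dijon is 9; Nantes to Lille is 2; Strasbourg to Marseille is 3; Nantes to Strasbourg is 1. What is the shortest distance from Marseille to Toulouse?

8

Some routes from Marseille to Toulouse:
Marseille → Nantes → Toulouse: 9 + 4 = 13
Marseille → Strasbourg → Nantes → Toulouse: 3 + 1 + 4 = 8
Marseille → Lille → Nantes → Toulouse: 3 + 2 + 4 = 9
Shortest: 8.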